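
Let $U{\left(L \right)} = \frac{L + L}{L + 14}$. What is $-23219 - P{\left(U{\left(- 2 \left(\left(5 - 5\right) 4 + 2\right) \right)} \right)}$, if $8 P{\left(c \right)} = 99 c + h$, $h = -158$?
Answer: $- \frac{463787}{20} \approx -23189.0$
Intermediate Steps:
$U{\left(L \right)} = \frac{2 L}{14 + L}$
$P{\left(c \right)} = - \frac{79}{4} + \frac{99 c}{8}$ ($P{\left(c \right)} = \frac{99 c - 158}{8} = \frac{-158 + 99 c}{8} = - \frac{79}{4} + \frac{99 c}{8}$)
$-23219 - P{\left(U{\left(- 2 \left(\left(5 - 5\right) 4 + 2\right) \right)} \right)} = -23219 - \left(- \frac{79}{4} + \frac{99 \frac{2 \left(- 2 \left(\left(5 - 5\right) 4 + 2\right)\right)}{14 - 2 \left(\left(5 - 5\right) 4 + 2\right)}}{8}\right) = -23219 - \left(- \frac{79}{4} + \frac{99 \frac{2 \left(- 2 \left(0 \cdot 4 + 2\right)\right)}{14 - 2 \left(0 \cdot 4 + 2\right)}}{8}\right) = -23219 - \left(- \frac{79}{4} + \frac{99 \frac{2 \left(- 2 \left(0 + 2\right)\right)}{14 - 2 \left(0 + 2\right)}}{8}\right) = -23219 - \left(- \frac{79}{4} + \frac{99 \frac{2 \left(\left(-2\right) 2\right)}{14 - 4}}{8}\right) = -23219 - \left(- \frac{79}{4} + \frac{99 \cdot 2 \left(-4\right) \frac{1}{14 - 4}}{8}\right) = -23219 - \left(- \frac{79}{4} + \frac{99 \cdot 2 \left(-4\right) \frac{1}{10}}{8}\right) = -23219 - \left(- \frac{79}{4} + \frac{99}{8} \left(- \frac{4}{5}\right)\right) = -23219 - \left(- \frac{79}{4} - \frac{99}{10}\right) = -23219 - - \frac{593}{20} = -23219 + \frac{593}{20} = - \frac{463787}{20}$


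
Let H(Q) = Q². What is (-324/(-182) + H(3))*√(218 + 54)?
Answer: 3924*√17/91 ≈ 177.79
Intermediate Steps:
(-324/(-182) + H(3))*√(218 + 54) = (-324/(-182) + 3²)*√(218 + 54) = (-324*(-1/182) + 9)*√272 = (162/91 + 9)*(4*√17) = 981*(4*√17)/91 = 3924*√17/91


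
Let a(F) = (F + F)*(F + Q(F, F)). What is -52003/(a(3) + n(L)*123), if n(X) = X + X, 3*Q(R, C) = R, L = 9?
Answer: -52003/2238 ≈ -23.236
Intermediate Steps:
Q(R, C) = R/3
a(F) = 8*F²/3 (a(F) = (F + F)*(F + F/3) = (2*F)*(4*F/3) = 8*F²/3)
n(X) = 2*X
-52003/(a(3) + n(L)*123) = -52003/((8/3)*3² + (2*9)*123) = -52003/((8/3)*9 + 18*123) = -52003/(24 + 2214) = -52003/2238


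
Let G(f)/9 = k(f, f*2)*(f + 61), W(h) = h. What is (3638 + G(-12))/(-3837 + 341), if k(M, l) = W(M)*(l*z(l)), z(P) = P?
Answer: 1522277/1748 ≈ 870.87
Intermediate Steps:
k(M, l) = M*l² (k(M, l) = M*(l*l) = M*l²)
G(f) = 36*f³*(61 + f) (G(f) = 9*((f*(f*2)²)*(f + 61)) = 9*((f*(2*f)²)*(61 + f)) = 9*((f*(4*f²))*(61 + f)) = 9*((4*f³)*(61 + f)) = 9*(4*f³*(61 + f)) = 36*f³*(61 + f))
(3638 + G(-12))/(-3837 + 341) = (3638 + 36*(-12)³*(61 - 12))/(-3837 + 341) = (3638 + 36*(-1728)*49)/(-3496) = (3638 - 3048192)*(-1/3496) = -3044554*(-1/3496) = 1522277/1748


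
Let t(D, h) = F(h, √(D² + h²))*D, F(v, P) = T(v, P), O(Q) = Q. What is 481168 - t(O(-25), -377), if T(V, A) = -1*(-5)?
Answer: 481293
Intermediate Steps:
T(V, A) = 5
F(v, P) = 5
t(D, h) = 5*D
481168 - t(O(-25), -377) = 481168 - 5*(-25) = 481168 - 1*(-125) = 481168 + 125 = 481293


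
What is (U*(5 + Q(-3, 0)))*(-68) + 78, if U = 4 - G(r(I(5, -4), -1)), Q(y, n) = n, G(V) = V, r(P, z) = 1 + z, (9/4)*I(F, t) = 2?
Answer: -1282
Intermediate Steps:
I(F, t) = 8/9 (I(F, t) = (4/9)*2 = 8/9)
U = 4 (U = 4 - (1 - 1) = 4 - 1*0 = 4 + 0 = 4)
(U*(5 + Q(-3, 0)))*(-68) + 78 = (4*(5 + 0))*(-68) + 78 = (4*5)*(-68) + 78 = 20*(-68) + 78 = -1360 + 78 = -1282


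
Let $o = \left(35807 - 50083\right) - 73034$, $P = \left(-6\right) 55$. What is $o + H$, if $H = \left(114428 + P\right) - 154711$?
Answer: $-127923$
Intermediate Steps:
$P = -330$
$o = -87310$ ($o = \left(35807 - 50083\right) - 73034 = -14276 - 73034 = -87310$)
$H = -40613$ ($H = \left(114428 - 330\right) - 154711 = 114098 - 154711 = -40613$)
$o + H = -87310 - 40613 = -127923$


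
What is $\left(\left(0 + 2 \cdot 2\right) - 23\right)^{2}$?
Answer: $361$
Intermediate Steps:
$\left(\left(0 + 2 \cdot 2\right) - 23\right)^{2} = \left(\left(0 + 4\right) - 23\right)^{2} = \left(4 - 23\right)^{2} = \left(-19\right)^{2} = 361$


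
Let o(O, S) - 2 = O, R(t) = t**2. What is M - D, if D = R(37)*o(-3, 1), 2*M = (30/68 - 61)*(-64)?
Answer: 56217/17 ≈ 3306.9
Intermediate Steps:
o(O, S) = 2 + O
M = 32944/17 (M = ((30/68 - 61)*(-64))/2 = ((30*(1/68) - 61)*(-64))/2 = ((15/34 - 61)*(-64))/2 = (-2059/34*(-64))/2 = (1/2)*(65888/17) = 32944/17 ≈ 1937.9)
D = -1369 (D = 37**2*(2 - 3) = 1369*(-1) = -1369)
M - D = 32944/17 - 1*(-1369) = 32944/17 + 1369 = 56217/17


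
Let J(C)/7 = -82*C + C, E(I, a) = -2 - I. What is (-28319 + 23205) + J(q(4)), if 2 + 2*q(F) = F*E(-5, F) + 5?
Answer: -18733/2 ≈ -9366.5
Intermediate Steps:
q(F) = 3/2 + 3*F/2 (q(F) = -1 + (F*(-2 - 1*(-5)) + 5)/2 = -1 + (F*(-2 + 5) + 5)/2 = -1 + (F*3 + 5)/2 = -1 + (3*F + 5)/2 = -1 + (5 + 3*F)/2 = -1 + (5/2 + 3*F/2) = 3/2 + 3*F/2)
J(C) = -567*C (J(C) = 7*(-82*C + C) = 7*(-81*C) = -567*C)
(-28319 + 23205) + J(q(4)) = (-28319 + 23205) - 567*(3/2 + (3/2)*4) = -5114 - 567*(3/2 + 6) = -5114 - 567*15/2 = -5114 - 8505/2 = -18733/2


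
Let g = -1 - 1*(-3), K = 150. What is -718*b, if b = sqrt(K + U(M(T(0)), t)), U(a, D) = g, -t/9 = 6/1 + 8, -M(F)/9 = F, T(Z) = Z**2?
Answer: -1436*sqrt(38) ≈ -8852.1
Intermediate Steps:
M(F) = -9*F
t = -126 (t = -9*(6/1 + 8) = -9*(6*1 + 8) = -9*(6 + 8) = -9*14 = -126)
g = 2 (g = -1 + 3 = 2)
U(a, D) = 2
b = 2*sqrt(38) (b = sqrt(150 + 2) = sqrt(152) = 2*sqrt(38) ≈ 12.329)
-718*b = -1436*sqrt(38)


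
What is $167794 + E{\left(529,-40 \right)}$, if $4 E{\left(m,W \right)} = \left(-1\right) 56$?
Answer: $167780$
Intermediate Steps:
$E{\left(m,W \right)} = -14$ ($E{\left(m,W \right)} = \frac{\left(-1\right) 56}{4} = \frac{1}{4} \left(-56\right) = -14$)
$167794 + E{\left(529,-40 \right)} = 167794 - 14 = 167780$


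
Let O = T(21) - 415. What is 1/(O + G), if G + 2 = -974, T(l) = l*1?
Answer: -1/1370 ≈ -0.00072993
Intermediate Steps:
T(l) = l
O = -394 (O = 21 - 415 = -394)
G = -976 (G = -2 - 974 = -976)
1/(O + G) = 1/(-394 - 976) = 1/(-1370) = -1/1370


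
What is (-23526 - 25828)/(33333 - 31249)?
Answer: -24677/1042 ≈ -23.682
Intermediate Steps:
(-23526 - 25828)/(33333 - 31249) = -49354/2084 = -49354*1/2084 = -24677/1042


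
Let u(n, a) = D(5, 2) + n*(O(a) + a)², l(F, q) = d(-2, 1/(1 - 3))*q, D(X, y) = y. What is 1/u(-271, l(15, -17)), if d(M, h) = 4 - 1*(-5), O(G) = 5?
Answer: -1/5935982 ≈ -1.6846e-7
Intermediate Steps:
d(M, h) = 9 (d(M, h) = 4 + 5 = 9)
l(F, q) = 9*q
u(n, a) = 2 + n*(5 + a)²
1/u(-271, l(15, -17)) = 1/(2 - 271*(5 + 9*(-17))²) = 1/(2 - 271*(5 - 153)²) = 1/(2 - 271*(-148)²) = 1/(2 - 271*21904) = 1/(2 - 5935984) = 1/(-5935982) = -1/5935982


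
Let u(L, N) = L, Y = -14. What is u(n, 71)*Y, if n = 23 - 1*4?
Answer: -266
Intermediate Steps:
n = 19 (n = 23 - 4 = 19)
u(n, 71)*Y = 19*(-14) = -266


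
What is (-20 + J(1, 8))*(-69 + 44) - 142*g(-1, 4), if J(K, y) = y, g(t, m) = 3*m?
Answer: -1404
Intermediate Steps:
(-20 + J(1, 8))*(-69 + 44) - 142*g(-1, 4) = (-20 + 8)*(-69 + 44) - 426*4 = -12*(-25) - 142*12 = 300 - 1704 = -1404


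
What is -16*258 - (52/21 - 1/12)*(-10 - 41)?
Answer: -112167/28 ≈ -4006.0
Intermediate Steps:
-16*258 - (52/21 - 1/12)*(-10 - 41) = -4128 - (52*(1/21) - 1*1/12)*(-51) = -4128 - (52/21 - 1/12)*(-51) = -4128 - 67*(-51)/28 = -4128 - 1*(-3417/28) = -4128 + 3417/28 = -112167/28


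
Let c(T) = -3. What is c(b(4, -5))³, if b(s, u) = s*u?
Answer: -27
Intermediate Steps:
c(b(4, -5))³ = (-3)³ = -27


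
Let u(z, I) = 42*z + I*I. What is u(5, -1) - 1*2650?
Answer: -2439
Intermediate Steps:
u(z, I) = I**2 + 42*z (u(z, I) = 42*z + I**2 = I**2 + 42*z)
u(5, -1) - 1*2650 = ((-1)**2 + 42*5) - 1*2650 = (1 + 210) - 2650 = 211 - 2650 = -2439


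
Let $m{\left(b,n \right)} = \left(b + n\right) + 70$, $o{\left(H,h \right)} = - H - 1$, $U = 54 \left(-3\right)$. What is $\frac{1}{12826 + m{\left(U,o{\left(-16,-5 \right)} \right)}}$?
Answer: $\frac{1}{12749} \approx 7.8438 \cdot 10^{-5}$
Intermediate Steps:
$U = -162$
$o{\left(H,h \right)} = -1 - H$
$m{\left(b,n \right)} = 70 + b + n$
$\frac{1}{12826 + m{\left(U,o{\left(-16,-5 \right)} \right)}} = \frac{1}{12826 - 77} = \frac{1}{12749}$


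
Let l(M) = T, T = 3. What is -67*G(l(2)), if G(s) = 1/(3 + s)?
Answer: -67/6 ≈ -11.167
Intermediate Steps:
l(M) = 3
-67*G(l(2)) = -67/(3 + 3) = -67/6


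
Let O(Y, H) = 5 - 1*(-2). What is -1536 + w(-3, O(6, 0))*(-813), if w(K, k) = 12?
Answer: -11292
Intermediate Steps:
O(Y, H) = 7 (O(Y, H) = 5 + 2 = 7)
-1536 + w(-3, O(6, 0))*(-813) = -1536 + 12*(-813) = -1536 - 9756 = -11292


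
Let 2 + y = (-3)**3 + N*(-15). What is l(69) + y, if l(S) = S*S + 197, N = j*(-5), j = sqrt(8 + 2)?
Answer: 4929 + 75*sqrt(10) ≈ 5166.2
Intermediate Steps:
j = sqrt(10) ≈ 3.1623
N = -5*sqrt(10) (N = sqrt(10)*(-5) = -5*sqrt(10) ≈ -15.811)
l(S) = 197 + S**2 (l(S) = S**2 + 197 = 197 + S**2)
y = -29 + 75*sqrt(10) (y = -2 + ((-3)**3 - 5*sqrt(10)*(-15)) = -2 + (-27 + 75*sqrt(10)) = -29 + 75*sqrt(10) ≈ 208.17)
l(69) + y = (197 + 69**2) + (-29 + 75*sqrt(10)) = (197 + 4761) + (-29 + 75*sqrt(10)) = 4958 + (-29 + 75*sqrt(10)) = 4929 + 75*sqrt(10)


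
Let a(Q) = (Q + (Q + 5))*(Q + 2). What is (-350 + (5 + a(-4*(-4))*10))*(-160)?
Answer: -1010400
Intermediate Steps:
a(Q) = (2 + Q)*(5 + 2*Q) (a(Q) = (Q + (5 + Q))*(2 + Q) = (5 + 2*Q)*(2 + Q) = (2 + Q)*(5 + 2*Q))
(-350 + (5 + a(-4*(-4))*10))*(-160) = (-350 + (5 + (10 + 2*(-4*(-4))² + 9*(-4*(-4)))*10))*(-160) = (-350 + (5 + (10 + 2*16² + 9*16)*10))*(-160) = (-350 + (5 + (10 + 2*256 + 144)*10))*(-160) = (-350 + (5 + (10 + 512 + 144)*10))*(-160) = (-350 + (5 + 666*10))*(-160) = (-350 + (5 + 6660))*(-160) = (-350 + 6665)*(-160) = 6315*(-160) = -1010400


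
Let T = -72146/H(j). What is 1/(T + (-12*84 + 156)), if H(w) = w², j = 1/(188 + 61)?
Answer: -1/4473124998 ≈ -2.2356e-10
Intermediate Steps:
j = 1/249 ≈ 0.0040161
T = -4473124146 (T = -72146/((1/249)²) = -72146/1/62001 = -72146*62001 = -4473124146)
1/(T + (-12*84 + 156)) = 1/(-4473124146 + (-12*84 + 156)) = 1/(-4473124146 + (-1008 + 156)) = 1/(-4473124146 - 852) = 1/(-4473124998) = -1/4473124998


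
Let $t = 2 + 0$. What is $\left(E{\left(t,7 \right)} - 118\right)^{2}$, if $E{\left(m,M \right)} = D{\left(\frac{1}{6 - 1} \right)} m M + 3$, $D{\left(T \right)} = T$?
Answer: $\frac{314721}{25} \approx 12589.0$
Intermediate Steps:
$t = 2$
$E{\left(m,M \right)} = 3 + \frac{M m}{5}$ ($E{\left(m,M \right)} = \frac{m}{6 - 1} M + 3 = \frac{m}{5} M + 3 = \frac{M m}{5} + 3 = 3 + \frac{M m}{5}$)
$\left(E{\left(t,7 \right)} - 118\right)^{2} = \left(\left(3 + \frac{1}{5} \cdot 7 \cdot 2\right) - 118\right)^{2} = \left(\left(3 + \frac{14}{5}\right) - 118\right)^{2} = \left(\frac{29}{5} - 118\right)^{2} = \left(- \frac{561}{5}\right)^{2} = \frac{314721}{25}$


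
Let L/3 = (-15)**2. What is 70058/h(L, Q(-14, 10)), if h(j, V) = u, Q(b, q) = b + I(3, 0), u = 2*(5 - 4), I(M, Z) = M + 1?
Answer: 35029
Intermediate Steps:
I(M, Z) = 1 + M
L = 675 (L = 3*(-15)**2 = 3*225 = 675)
u = 2 (u = 2*1 = 2)
Q(b, q) = 4 + b (Q(b, q) = b + (1 + 3) = b + 4 = 4 + b)
h(j, V) = 2
70058/h(L, Q(-14, 10)) = 70058/2 = 70058*(1/2) = 35029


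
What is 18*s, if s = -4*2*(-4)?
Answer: 576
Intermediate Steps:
s = 32 (s = -8*(-4) = 32)
18*s = 18*32 = 576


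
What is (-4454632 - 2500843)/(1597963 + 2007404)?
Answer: -6955475/3605367 ≈ -1.9292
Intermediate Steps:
(-4454632 - 2500843)/(1597963 + 2007404) = -6955475/3605367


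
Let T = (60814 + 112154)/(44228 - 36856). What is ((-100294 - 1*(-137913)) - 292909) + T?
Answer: -470456228/1843 ≈ -2.5527e+5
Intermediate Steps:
T = 43242/1843 (T = 172968/7372 = 172968*(1/7372) = 43242/1843 ≈ 23.463)
((-100294 - 1*(-137913)) - 292909) + T = ((-100294 - 1*(-137913)) - 292909) + 43242/1843 = ((-100294 + 137913) - 292909) + 43242/1843 = (37619 - 292909) + 43242/1843 = -255290 + 43242/1843 = -470456228/1843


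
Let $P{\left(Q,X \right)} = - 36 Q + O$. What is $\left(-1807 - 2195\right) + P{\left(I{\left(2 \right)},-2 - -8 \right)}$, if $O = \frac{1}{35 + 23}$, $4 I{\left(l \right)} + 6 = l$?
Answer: $- \frac{230027}{58} \approx -3966.0$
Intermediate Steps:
$I{\left(l \right)} = - \frac{3}{2} + \frac{l}{4}$
$O = \frac{1}{58} \approx 0.017241$
$P{\left(Q,X \right)} = \frac{1}{58} - 36 Q$ ($P{\left(Q,X \right)} = - 36 Q + \frac{1}{58} = \frac{1}{58} - 36 Q$)
$\left(-1807 - 2195\right) + P{\left(I{\left(2 \right)},-2 - -8 \right)} = \left(-1807 - 2195\right) - \left(- \frac{1}{58} + 36 \left(- \frac{3}{2} + \frac{1}{4} \cdot 2\right)\right) = -4002 - \left(- \frac{1}{58} + 36 \left(- \frac{3}{2} + \frac{1}{2}\right)\right) = -4002 + \left(\frac{1}{58} - -36\right) = -4002 + \left(\frac{1}{58} + 36\right) = -4002 + \frac{2089}{58} = - \frac{230027}{58}$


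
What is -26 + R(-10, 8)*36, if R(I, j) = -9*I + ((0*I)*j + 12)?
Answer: 3646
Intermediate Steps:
R(I, j) = 12 - 9*I (R(I, j) = -9*I + (0*j + 12) = -9*I + (0 + 12) = -9*I + 12 = 12 - 9*I)
-26 + R(-10, 8)*36 = -26 + (12 - 9*(-10))*36 = -26 + (12 + 90)*36 = -26 + 102*36 = -26 + 3672 = 3646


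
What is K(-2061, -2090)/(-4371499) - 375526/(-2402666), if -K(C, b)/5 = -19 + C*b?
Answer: 26694341060952/5251626008167 ≈ 5.0831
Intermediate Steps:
K(C, b) = 95 - 5*C*b (K(C, b) = -5*(-19 + C*b) = 95 - 5*C*b)
K(-2061, -2090)/(-4371499) - 375526/(-2402666) = (95 - 5*(-2061)*(-2090))/(-4371499) - 375526/(-2402666) = (95 - 21537450)*(-1/4371499) - 375526*(-1/2402666) = -21537355*(-1/4371499) + 187763/1201333 = 21537355/4371499 + 187763/1201333 = 26694341060952/5251626008167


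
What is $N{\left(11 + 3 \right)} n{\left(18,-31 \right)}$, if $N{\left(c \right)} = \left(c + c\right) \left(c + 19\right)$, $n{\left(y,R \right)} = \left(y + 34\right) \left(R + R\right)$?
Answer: $-2978976$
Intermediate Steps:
$n{\left(y,R \right)} = 2 R \left(34 + y\right)$ ($n{\left(y,R \right)} = \left(34 + y\right) 2 R = 2 R \left(34 + y\right)$)
$N{\left(c \right)} = 2 c \left(19 + c\right)$
$N{\left(11 + 3 \right)} n{\left(18,-31 \right)} = 2 \left(11 + 3\right) \left(19 + \left(11 + 3\right)\right) 2 \left(-31\right) \left(34 + 18\right) = 2 \cdot 14 \left(19 + 14\right) 2 \left(-31\right) 52 = 2 \cdot 14 \cdot 33 \left(-3224\right) = 924 \left(-3224\right) = -2978976$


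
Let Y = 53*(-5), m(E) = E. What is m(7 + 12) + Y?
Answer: -246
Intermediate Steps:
Y = -265
m(7 + 12) + Y = (7 + 12) - 265 = 19 - 265 = -246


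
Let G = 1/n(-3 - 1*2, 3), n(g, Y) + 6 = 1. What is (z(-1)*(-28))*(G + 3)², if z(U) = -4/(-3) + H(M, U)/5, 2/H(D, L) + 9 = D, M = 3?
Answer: -104272/375 ≈ -278.06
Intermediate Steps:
n(g, Y) = -5 (n(g, Y) = -6 + 1 = -5)
H(D, L) = 2/(-9 + D)
z(U) = 19/15 (z(U) = -4/(-3) + (2/(-9 + 3))/5 = -4*(-⅓) + (2/(-6))*(⅕) = 4/3 + (2*(-⅙))*(⅕) = 4/3 - ⅓*⅕ = 4/3 - 1/15 = 19/15)
G = -⅕ (G = 1/(-5) = -⅕ ≈ -0.20000)
(z(-1)*(-28))*(G + 3)² = ((19/15)*(-28))*(-⅕ + 3)² = -532*(14/5)²/15 = -532/15*196/25 = -104272/375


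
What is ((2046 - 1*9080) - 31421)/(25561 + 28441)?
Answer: -38455/54002 ≈ -0.71210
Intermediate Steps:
((2046 - 1*9080) - 31421)/(25561 + 28441) = ((2046 - 9080) - 31421)/54002 = (-7034 - 31421)*(1/54002) = -38455*1/54002 = -38455/54002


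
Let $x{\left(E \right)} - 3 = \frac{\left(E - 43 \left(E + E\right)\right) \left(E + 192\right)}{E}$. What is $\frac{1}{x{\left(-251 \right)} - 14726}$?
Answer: $- \frac{1}{9708} \approx -0.00010301$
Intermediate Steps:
$x{\left(E \right)} = -16317 - 85 E$ ($x{\left(E \right)} = 3 + \frac{\left(E - 43 \left(E + E\right)\right) \left(E + 192\right)}{E} = 3 + \frac{\left(E - 43 \cdot 2 E\right) \left(192 + E\right)}{E} = 3 + \frac{\left(E - 86 E\right) \left(192 + E\right)}{E} = 3 + \frac{- 85 E \left(192 + E\right)}{E} = 3 + \frac{\left(-85\right) E \left(192 + E\right)}{E} = 3 - \left(16320 + 85 E\right) = -16317 - 85 E$)
$\frac{1}{x{\left(-251 \right)} - 14726} = \frac{1}{\left(-16317 - -21335\right) - 14726} = \frac{1}{\left(-16317 + 21335\right) - 14726} = \frac{1}{5018 - 14726} = \frac{1}{-9708} = - \frac{1}{9708}$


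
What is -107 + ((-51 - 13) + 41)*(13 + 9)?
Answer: -613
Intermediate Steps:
-107 + ((-51 - 13) + 41)*(13 + 9) = -107 + (-64 + 41)*22 = -107 - 23*22 = -107 - 506 = -613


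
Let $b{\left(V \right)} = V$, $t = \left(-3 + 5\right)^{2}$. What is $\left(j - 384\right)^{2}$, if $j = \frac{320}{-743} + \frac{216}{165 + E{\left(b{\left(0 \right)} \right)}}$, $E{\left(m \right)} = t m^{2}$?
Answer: $\frac{245118602437696}{1669948225} \approx 1.4678 \cdot 10^{5}$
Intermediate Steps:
$t = 4$ ($t = 2^{2} = 4$)
$E{\left(m \right)} = 4 m^{2}$
$j = \frac{35896}{40865}$ ($j = \frac{320}{-743} + \frac{216}{165 + 4 \cdot 0^{2}} = 320 \left(- \frac{1}{743}\right) + \frac{216}{165 + 4 \cdot 0} = - \frac{320}{743} + \frac{216}{165 + 0} = - \frac{320}{743} + \frac{216}{165} = - \frac{320}{743} + 216 \cdot \frac{1}{165} = - \frac{320}{743} + \frac{72}{55} = \frac{35896}{40865} \approx 0.8784$)
$\left(j - 384\right)^{2} = \left(\frac{35896}{40865} - 384\right)^{2} = \left(- \frac{15656264}{40865}\right)^{2} = \frac{245118602437696}{1669948225}$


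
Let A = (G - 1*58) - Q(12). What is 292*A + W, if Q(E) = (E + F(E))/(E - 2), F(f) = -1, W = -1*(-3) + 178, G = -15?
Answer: -107281/5 ≈ -21456.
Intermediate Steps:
W = 181 (W = 3 + 178 = 181)
Q(E) = (-1 + E)/(-2 + E) (Q(E) = (E - 1)/(E - 2) = (-1 + E)/(-2 + E))
A = -741/10 (A = (-15 - 1*58) - (-1 + 12)/(-2 + 12) = (-15 - 58) - 11/10 = -73 - 11/10 = -741/10 ≈ -74.100)
292*A + W = 292*(-741/10) + 181 = -108186/5 + 181 = -107281/5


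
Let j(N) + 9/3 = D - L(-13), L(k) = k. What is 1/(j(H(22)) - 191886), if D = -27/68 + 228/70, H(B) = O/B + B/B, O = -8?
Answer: -2380/456658073 ≈ -5.2118e-6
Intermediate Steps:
H(B) = 1 - 8/B (H(B) = -8/B + B/B = -8/B + 1 = 1 - 8/B)
D = 6807/2380 (D = -27*1/68 + 228*(1/70) = -27/68 + 114/35 = 6807/2380 ≈ 2.8601)
j(N) = 30607/2380 (j(N) = -3 + (6807/2380 - 1*(-13)) = -3 + (6807/2380 + 13) = -3 + 37747/2380 = 30607/2380)
1/(j(H(22)) - 191886) = 1/(30607/2380 - 191886) = 1/(-456658073/2380) = -2380/456658073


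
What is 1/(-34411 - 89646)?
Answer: -1/124057 ≈ -8.0608e-6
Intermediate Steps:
1/(-34411 - 89646) = 1/(-124057) = -1/124057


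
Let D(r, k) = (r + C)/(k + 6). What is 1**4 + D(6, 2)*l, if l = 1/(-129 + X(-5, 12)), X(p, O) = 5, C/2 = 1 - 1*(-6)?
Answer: 243/248 ≈ 0.97984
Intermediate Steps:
C = 14 (C = 2*(1 - 1*(-6)) = 2*(1 + 6) = 2*7 = 14)
D(r, k) = (14 + r)/(6 + k) (D(r, k) = (r + 14)/(k + 6) = (14 + r)/(6 + k))
l = -1/124 (l = 1/(-129 + 5) = 1/(-124) = -1/124 ≈ -0.0080645)
1**4 + D(6, 2)*l = 1**4 + ((14 + 6)/(6 + 2))*(-1/124) = 1 + (20/8)*(-1/124) = 1 + ((1/8)*20)*(-1/124) = 1 + (5/2)*(-1/124) = 1 - 5/248 = 243/248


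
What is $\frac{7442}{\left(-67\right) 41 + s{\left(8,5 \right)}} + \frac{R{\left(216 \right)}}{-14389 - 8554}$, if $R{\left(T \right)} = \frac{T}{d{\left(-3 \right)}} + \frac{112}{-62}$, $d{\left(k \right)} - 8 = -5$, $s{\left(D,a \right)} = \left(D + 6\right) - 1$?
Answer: $- \frac{2649472585}{972255511} \approx -2.7251$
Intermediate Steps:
$s{\left(D,a \right)} = 5 + D$ ($s{\left(D,a \right)} = \left(6 + D\right) - 1 = 5 + D$)
$d{\left(k \right)} = 3$ ($d{\left(k \right)} = 8 - 5 = 3$)
$R{\left(T \right)} = - \frac{56}{31} + \frac{T}{3}$ ($R{\left(T \right)} = \frac{T}{3} + \frac{112}{-62} = T \frac{1}{3} + 112 \left(- \frac{1}{62}\right) = \frac{T}{3} - \frac{56}{31} = - \frac{56}{31} + \frac{T}{3}$)
$\frac{7442}{\left(-67\right) 41 + s{\left(8,5 \right)}} + \frac{R{\left(216 \right)}}{-14389 - 8554} = \frac{7442}{\left(-67\right) 41 + \left(5 + 8\right)} + \frac{- \frac{56}{31} + \frac{1}{3} \cdot 216}{-14389 - 8554} = \frac{7442}{-2747 + 13} + \frac{- \frac{56}{31} + 72}{-22943} = \frac{7442}{-2734} + \frac{2176}{31} \left(- \frac{1}{22943}\right) = 7442 \left(- \frac{1}{2734}\right) - \frac{2176}{711233} = - \frac{3721}{1367} - \frac{2176}{711233} = - \frac{2649472585}{972255511}$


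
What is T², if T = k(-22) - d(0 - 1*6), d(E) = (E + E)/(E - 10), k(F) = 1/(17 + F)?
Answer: 361/400 ≈ 0.90250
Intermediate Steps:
d(E) = 2*E/(-10 + E) (d(E) = (2*E)/(-10 + E) = 2*E/(-10 + E))
T = -19/20 (T = 1/(17 - 22) - 2*(0 - 1*6)/(-10 + (0 - 1*6)) = 1/(-5) - 2*(0 - 6)/(-10 + (0 - 6)) = -⅕ - 2*(-6)/(-10 - 6) = -⅕ - 2*(-6)/(-16) = -⅕ - 2*(-6)*(-1)/16 = -⅕ - 1*¾ = -⅕ - ¾ = -19/20 ≈ -0.95000)
T² = (-19/20)² = 361/400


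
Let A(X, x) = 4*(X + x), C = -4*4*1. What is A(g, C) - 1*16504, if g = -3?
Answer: -16580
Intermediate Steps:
C = -16 (C = -16*1 = -16)
A(X, x) = 4*X + 4*x
A(g, C) - 1*16504 = (4*(-3) + 4*(-16)) - 1*16504 = (-12 - 64) - 16504 = -76 - 16504 = -16580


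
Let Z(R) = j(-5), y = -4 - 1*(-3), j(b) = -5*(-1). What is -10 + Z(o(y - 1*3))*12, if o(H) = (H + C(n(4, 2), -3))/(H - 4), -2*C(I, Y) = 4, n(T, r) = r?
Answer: 50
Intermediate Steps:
C(I, Y) = -2 (C(I, Y) = -½*4 = -2)
j(b) = 5
y = -1 (y = -4 + 3 = -1)
o(H) = (-2 + H)/(-4 + H) (o(H) = (H - 2)/(H - 4) = (-2 + H)/(-4 + H))
Z(R) = 5
-10 + Z(o(y - 1*3))*12 = -10 + 5*12 = -10 + 60 = 50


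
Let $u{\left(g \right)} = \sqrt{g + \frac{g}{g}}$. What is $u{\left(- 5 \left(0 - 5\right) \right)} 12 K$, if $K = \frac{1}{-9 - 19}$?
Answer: $- \frac{3 \sqrt{26}}{7} \approx -2.1853$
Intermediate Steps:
$u{\left(g \right)} = \sqrt{1 + g}$ ($u{\left(g \right)} = \sqrt{g + 1} = \sqrt{1 + g}$)
$K = - \frac{1}{28}$ ($K = \frac{1}{-9 - 19} = \frac{1}{-28} = - \frac{1}{28} \approx -0.035714$)
$u{\left(- 5 \left(0 - 5\right) \right)} 12 K = \sqrt{1 - 5 \left(0 - 5\right)} 12 \left(- \frac{1}{28}\right) = \sqrt{1 - -25} \cdot 12 \left(- \frac{1}{28}\right) = \sqrt{1 + 25} \cdot 12 \left(- \frac{1}{28}\right) = \sqrt{26} \cdot 12 \left(- \frac{1}{28}\right) = 12 \sqrt{26} \left(- \frac{1}{28}\right) = - \frac{3 \sqrt{26}}{7}$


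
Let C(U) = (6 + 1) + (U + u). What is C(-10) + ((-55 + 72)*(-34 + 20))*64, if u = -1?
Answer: -15236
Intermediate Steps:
C(U) = 6 + U (C(U) = (6 + 1) + (U - 1) = 7 + (-1 + U) = 6 + U)
C(-10) + ((-55 + 72)*(-34 + 20))*64 = (6 - 10) + ((-55 + 72)*(-34 + 20))*64 = -4 + (17*(-14))*64 = -4 - 238*64 = -4 - 15232 = -15236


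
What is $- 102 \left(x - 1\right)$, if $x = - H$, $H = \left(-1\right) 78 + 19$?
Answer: $-5916$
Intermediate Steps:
$H = -59$ ($H = -78 + 19 = -59$)
$x = 59$ ($x = \left(-1\right) \left(-59\right) = 59$)
$- 102 \left(x - 1\right) = - 102 \left(59 - 1\right) = \left(-102\right) 58 = -5916$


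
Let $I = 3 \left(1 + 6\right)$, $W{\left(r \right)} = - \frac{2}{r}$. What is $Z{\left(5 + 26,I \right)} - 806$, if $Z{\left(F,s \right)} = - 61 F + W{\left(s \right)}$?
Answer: $- \frac{56639}{21} \approx -2697.1$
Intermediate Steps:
$I = 21$ ($I = 3 \cdot 7 = 21$)
$Z{\left(F,s \right)} = - 61 F - \frac{2}{s}$
$Z{\left(5 + 26,I \right)} - 806 = \left(- 61 \left(5 + 26\right) - \frac{2}{21}\right) - 806 = \left(\left(-61\right) 31 - \frac{2}{21}\right) - 806 = \left(-1891 - \frac{2}{21}\right) - 806 = - \frac{39713}{21} - 806 = - \frac{56639}{21}$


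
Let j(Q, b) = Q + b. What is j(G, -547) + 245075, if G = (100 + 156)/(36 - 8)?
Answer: 1711760/7 ≈ 2.4454e+5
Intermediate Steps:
G = 64/7 (G = 256/28 = 256*(1/28) = 64/7 ≈ 9.1429)
j(G, -547) + 245075 = (64/7 - 547) + 245075 = -3765/7 + 245075 = 1711760/7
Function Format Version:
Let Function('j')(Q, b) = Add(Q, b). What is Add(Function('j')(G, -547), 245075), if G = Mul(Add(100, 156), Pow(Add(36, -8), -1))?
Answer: Rational(1711760, 7) ≈ 2.4454e+5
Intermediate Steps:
G = Rational(64, 7) (G = Mul(256, Pow(28, -1)) = Mul(256, Rational(1, 28)) = Rational(64, 7) ≈ 9.1429)
Add(Function('j')(G, -547), 245075) = Add(Add(Rational(64, 7), -547), 245075) = Add(Rational(-3765, 7), 245075) = Rational(1711760, 7)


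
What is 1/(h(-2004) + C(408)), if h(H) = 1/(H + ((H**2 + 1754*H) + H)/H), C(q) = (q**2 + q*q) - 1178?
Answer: 2253/747432749 ≈ 3.0143e-6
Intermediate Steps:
C(q) = -1178 + 2*q**2 (C(q) = (q**2 + q**2) - 1178 = 2*q**2 - 1178 = -1178 + 2*q**2)
h(H) = 1/(H + (H**2 + 1755*H)/H)
1/(h(-2004) + C(408)) = 1/(1/(1755 + 2*(-2004)) + (-1178 + 2*408**2)) = 1/(1/(1755 - 4008) + (-1178 + 2*166464)) = 1/(1/(-2253) + (-1178 + 332928)) = 1/(-1/2253 + 331750) = 1/(747432749/2253) = 2253/747432749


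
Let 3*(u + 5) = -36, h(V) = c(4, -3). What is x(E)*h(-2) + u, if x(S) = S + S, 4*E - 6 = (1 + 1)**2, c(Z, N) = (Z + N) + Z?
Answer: 8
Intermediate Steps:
c(Z, N) = N + 2*Z (c(Z, N) = (N + Z) + Z = N + 2*Z)
E = 5/2 (E = 3/2 + (1 + 1)**2/4 = 3/2 + (1/4)*2**2 = 3/2 + (1/4)*4 = 3/2 + 1 = 5/2 ≈ 2.5000)
x(S) = 2*S
h(V) = 5 (h(V) = -3 + 2*4 = -3 + 8 = 5)
u = -17 (u = -5 + (1/3)*(-36) = -5 - 12 = -17)
x(E)*h(-2) + u = (2*(5/2))*5 - 17 = 5*5 - 17 = 25 - 17 = 8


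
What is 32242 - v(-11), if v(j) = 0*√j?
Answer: 32242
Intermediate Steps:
v(j) = 0
32242 - v(-11) = 32242 - 1*0 = 32242 + 0 = 32242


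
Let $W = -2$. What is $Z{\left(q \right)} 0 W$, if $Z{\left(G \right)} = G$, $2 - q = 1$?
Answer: $0$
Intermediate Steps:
$q = 1$ ($q = 2 - 1 = 1$)
$Z{\left(q \right)} 0 W = 1 \cdot 0 \left(-2\right) = 0 \left(-2\right) = 0$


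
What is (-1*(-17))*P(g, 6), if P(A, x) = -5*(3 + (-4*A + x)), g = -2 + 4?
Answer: -85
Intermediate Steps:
g = 2
P(A, x) = -15 - 5*x + 20*A (P(A, x) = -5*(3 + (x - 4*A)) = -5*(3 + x - 4*A) = -15 - 5*x + 20*A)
(-1*(-17))*P(g, 6) = (-1*(-17))*(-15 - 5*6 + 20*2) = 17*(-15 - 30 + 40) = 17*(-5) = -85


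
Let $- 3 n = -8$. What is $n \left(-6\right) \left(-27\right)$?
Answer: $432$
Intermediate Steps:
$n = \frac{8}{3}$ ($n = \left(- \frac{1}{3}\right) \left(-8\right) = \frac{8}{3} \approx 2.6667$)
$n \left(-6\right) \left(-27\right) = \frac{8}{3} \left(-6\right) \left(-27\right) = \left(-16\right) \left(-27\right) = 432$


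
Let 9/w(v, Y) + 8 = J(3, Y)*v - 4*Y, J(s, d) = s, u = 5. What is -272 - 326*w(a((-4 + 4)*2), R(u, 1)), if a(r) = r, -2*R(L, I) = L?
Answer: -1739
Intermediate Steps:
R(L, I) = -L/2
w(v, Y) = 9/(-8 - 4*Y + 3*v) (w(v, Y) = 9/(-8 + (3*v - 4*Y)) = 9/(-8 + (-4*Y + 3*v)) = 9/(-8 - 4*Y + 3*v))
-272 - 326*w(a((-4 + 4)*2), R(u, 1)) = -272 - 2934/(-8 - (-2)*5 + 3*((-4 + 4)*2)) = -272 - 2934/(-8 - 4*(-5/2) + 3*(0*2)) = -272 - 2934/(-8 + 10 + 3*0) = -272 - 2934/(-8 + 10 + 0) = -272 - 2934/2 = -272 - 326*9/2 = -272 - 1467 = -1739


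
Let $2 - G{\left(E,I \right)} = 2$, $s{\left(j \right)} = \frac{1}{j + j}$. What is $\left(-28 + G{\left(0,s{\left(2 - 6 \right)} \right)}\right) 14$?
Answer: $-392$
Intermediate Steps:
$s{\left(j \right)} = \frac{1}{2 j}$
$G{\left(E,I \right)} = 0$ ($G{\left(E,I \right)} = 2 - 2 = 0$)
$\left(-28 + G{\left(0,s{\left(2 - 6 \right)} \right)}\right) 14 = \left(-28 + 0\right) 14 = \left(-28\right) 14 = -392$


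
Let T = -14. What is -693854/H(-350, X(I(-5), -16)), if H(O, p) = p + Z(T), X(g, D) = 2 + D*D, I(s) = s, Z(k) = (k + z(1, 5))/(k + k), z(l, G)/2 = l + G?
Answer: -9713956/3613 ≈ -2688.6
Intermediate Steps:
z(l, G) = 2*G + 2*l (z(l, G) = 2*(l + G) = 2*(G + l) = 2*G + 2*l)
Z(k) = (12 + k)/(2*k) (Z(k) = (k + (2*5 + 2*1))/(k + k) = (k + (10 + 2))/((2*k)) = (k + 12)*(1/(2*k)) = (12 + k)*(1/(2*k)) = (12 + k)/(2*k))
X(g, D) = 2 + D²
H(O, p) = 1/14 + p (H(O, p) = p + (½)*(12 - 14)/(-14) = p + (½)*(-1/14)*(-2) = p + 1/14 = 1/14 + p)
-693854/H(-350, X(I(-5), -16)) = -693854/(1/14 + (2 + (-16)²)) = -693854/(1/14 + (2 + 256)) = -693854/(1/14 + 258) = -693854/3613/14 = -693854*14/3613 = -9713956/3613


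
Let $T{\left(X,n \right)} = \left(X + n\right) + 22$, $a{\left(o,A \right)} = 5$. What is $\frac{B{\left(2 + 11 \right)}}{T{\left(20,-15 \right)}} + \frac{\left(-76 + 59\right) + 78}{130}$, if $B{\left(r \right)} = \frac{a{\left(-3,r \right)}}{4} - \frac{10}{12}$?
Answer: $\frac{10207}{21060} \approx 0.48466$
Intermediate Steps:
$T{\left(X,n \right)} = 22 + X + n$
$B{\left(r \right)} = \frac{5}{12}$ ($B{\left(r \right)} = \frac{5}{4} - \frac{10}{12} = 5 \cdot \frac{1}{4} - \frac{5}{6} = \frac{5}{4} - \frac{5}{6} = \frac{5}{12}$)
$\frac{B{\left(2 + 11 \right)}}{T{\left(20,-15 \right)}} + \frac{\left(-76 + 59\right) + 78}{130} = \frac{5}{12 \left(22 + 20 - 15\right)} + \frac{\left(-76 + 59\right) + 78}{130} = \frac{5}{12 \cdot 27} + \left(-17 + 78\right) \frac{1}{130} = \frac{5}{12} \cdot \frac{1}{27} + 61 \cdot \frac{1}{130} = \frac{5}{324} + \frac{61}{130} = \frac{10207}{21060}$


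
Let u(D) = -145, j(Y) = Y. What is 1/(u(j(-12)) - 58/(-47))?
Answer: -47/6757 ≈ -0.0069558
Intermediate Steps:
1/(u(j(-12)) - 58/(-47)) = 1/(-145 - 58/(-47)) = 1/(-145 - 1/47*(-58)) = 1/(-145 + 58/47) = 1/(-6757/47) = -47/6757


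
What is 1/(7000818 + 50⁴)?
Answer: 1/13250818 ≈ 7.5467e-8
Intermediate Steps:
1/(7000818 + 50⁴) = 1/(7000818 + 6250000) = 1/13250818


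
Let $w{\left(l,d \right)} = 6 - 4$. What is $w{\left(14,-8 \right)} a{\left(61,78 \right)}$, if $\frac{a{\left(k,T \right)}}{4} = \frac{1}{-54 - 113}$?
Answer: $- \frac{8}{167} \approx -0.047904$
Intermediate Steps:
$w{\left(l,d \right)} = 2$
$a{\left(k,T \right)} = - \frac{4}{167}$ ($a{\left(k,T \right)} = \frac{4}{-54 - 113} = \frac{4}{-167} = 4 \left(- \frac{1}{167}\right) = - \frac{4}{167}$)
$w{\left(14,-8 \right)} a{\left(61,78 \right)} = 2 \left(- \frac{4}{167}\right) = - \frac{8}{167}$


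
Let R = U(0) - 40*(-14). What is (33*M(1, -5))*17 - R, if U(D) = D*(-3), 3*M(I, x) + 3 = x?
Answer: -2056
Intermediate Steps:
M(I, x) = -1 + x/3
U(D) = -3*D
R = 560 (R = -3*0 - 40*(-14) = 0 + 560 = 560)
(33*M(1, -5))*17 - R = (33*(-1 + (1/3)*(-5)))*17 - 1*560 = (33*(-1 - 5/3))*17 - 560 = (33*(-8/3))*17 - 560 = -88*17 - 560 = -1496 - 560 = -2056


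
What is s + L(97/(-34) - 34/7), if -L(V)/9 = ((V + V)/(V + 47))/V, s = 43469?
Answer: 45163815/1039 ≈ 43469.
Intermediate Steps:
L(V) = -18/(47 + V) (L(V) = -9*(V + V)/(V + 47)/V = -9*(2*V)/(47 + V)/V = -9*2*V/(47 + V)/V = -18/(47 + V))
s + L(97/(-34) - 34/7) = 43469 - 18/(47 + (97/(-34) - 34/7)) = 43469 - 18/(47 + (97*(-1/34) - 34*1/7)) = 43469 - 18/(47 + (-97/34 - 34/7)) = 43469 - 18/(47 - 1835/238) = 43469 - 18/9351/238 = 43469 - 18*238/9351 = 43469 - 476/1039 = 45163815/1039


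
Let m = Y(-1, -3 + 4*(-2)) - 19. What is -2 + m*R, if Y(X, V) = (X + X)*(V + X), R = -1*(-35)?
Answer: 173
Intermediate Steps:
R = 35
Y(X, V) = 2*X*(V + X) (Y(X, V) = (2*X)*(V + X) = 2*X*(V + X))
m = 5 (m = 2*(-1)*((-3 + 4*(-2)) - 1) - 19 = 2*(-1)*((-3 - 8) - 1) - 19 = 2*(-1)*(-11 - 1) - 19 = 2*(-1)*(-12) - 19 = 24 - 19 = 5)
-2 + m*R = -2 + 5*35 = -2 + 175 = 173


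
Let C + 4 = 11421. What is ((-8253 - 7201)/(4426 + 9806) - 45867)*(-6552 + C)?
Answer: -1587922859635/7116 ≈ -2.2315e+8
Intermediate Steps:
C = 11417 (C = -4 + 11421 = 11417)
((-8253 - 7201)/(4426 + 9806) - 45867)*(-6552 + C) = ((-8253 - 7201)/(4426 + 9806) - 45867)*(-6552 + 11417) = (-15454/14232 - 45867)*4865 = (-15454*1/14232 - 45867)*4865 = (-7727/7116 - 45867)*4865 = -326397299/7116*4865 = -1587922859635/7116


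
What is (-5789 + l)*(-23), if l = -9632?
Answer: 354683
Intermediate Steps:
(-5789 + l)*(-23) = (-5789 - 9632)*(-23) = -15421*(-23) = 354683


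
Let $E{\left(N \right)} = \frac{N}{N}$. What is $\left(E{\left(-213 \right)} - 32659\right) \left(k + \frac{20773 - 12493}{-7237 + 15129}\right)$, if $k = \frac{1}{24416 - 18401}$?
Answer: $- \frac{135563608378}{3955865} \approx -34269.0$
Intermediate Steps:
$E{\left(N \right)} = 1$
$k = \frac{1}{6015} \approx 0.00016625$
$\left(E{\left(-213 \right)} - 32659\right) \left(k + \frac{20773 - 12493}{-7237 + 15129}\right) = \left(1 - 32659\right) \left(\frac{1}{6015} + \frac{20773 - 12493}{-7237 + 15129}\right) = - 32658 \left(\frac{1}{6015} + \frac{8280}{7892}\right) = - 32658 \left(\frac{1}{6015} + 8280 \cdot \frac{1}{7892}\right) = - 32658 \left(\frac{1}{6015} + \frac{2070}{1973}\right) = \left(-32658\right) \frac{12453023}{11867595} = - \frac{135563608378}{3955865}$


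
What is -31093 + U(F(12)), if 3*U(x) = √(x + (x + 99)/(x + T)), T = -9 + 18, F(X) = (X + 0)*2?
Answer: -31093 + √3355/33 ≈ -31091.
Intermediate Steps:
F(X) = 2*X (F(X) = X*2 = 2*X)
T = 9
U(x) = √(x + (99 + x)/(9 + x))/3 (U(x) = √(x + (x + 99)/(x + 9))/3 = √(x + (99 + x)/(9 + x))/3)
-31093 + U(F(12)) = -31093 + √((99 + 2*12 + (2*12)*(9 + 2*12))/(9 + 2*12))/3 = -31093 + √((99 + 24 + 24*(9 + 24))/(9 + 24))/3 = -31093 + √((99 + 24 + 24*33)/33)/3 = -31093 + √((99 + 24 + 792)/33)/3 = -31093 + √((1/33)*915)/3 = -31093 + √(305/11)/3 = -31093 + (√3355/11)/3 = -31093 + √3355/33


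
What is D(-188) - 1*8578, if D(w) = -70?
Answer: -8648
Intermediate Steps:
D(-188) - 1*8578 = -70 - 1*8578 = -70 - 8578 = -8648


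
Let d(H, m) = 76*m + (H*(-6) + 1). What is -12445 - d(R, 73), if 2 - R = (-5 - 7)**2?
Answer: -18846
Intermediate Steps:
R = -142 (R = 2 - (-5 - 7)**2 = 2 - 1*(-12)**2 = 2 - 1*144 = 2 - 144 = -142)
d(H, m) = 1 - 6*H + 76*m (d(H, m) = 76*m + (-6*H + 1) = 76*m + (1 - 6*H) = 1 - 6*H + 76*m)
-12445 - d(R, 73) = -12445 - (1 - 6*(-142) + 76*73) = -12445 - (1 + 852 + 5548) = -12445 - 1*6401 = -12445 - 6401 = -18846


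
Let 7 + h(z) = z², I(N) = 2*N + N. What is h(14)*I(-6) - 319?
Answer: -3721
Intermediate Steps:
I(N) = 3*N
h(z) = -7 + z²
h(14)*I(-6) - 319 = (-7 + 14²)*(3*(-6)) - 319 = (-7 + 196)*(-18) - 319 = 189*(-18) - 319 = -3402 - 319 = -3721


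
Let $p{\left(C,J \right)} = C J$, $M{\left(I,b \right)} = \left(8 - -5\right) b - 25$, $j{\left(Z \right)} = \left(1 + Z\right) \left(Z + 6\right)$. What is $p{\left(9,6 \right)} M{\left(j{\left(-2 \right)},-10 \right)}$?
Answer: $-8370$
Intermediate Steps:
$j{\left(Z \right)} = \left(1 + Z\right) \left(6 + Z\right)$
$M{\left(I,b \right)} = -25 + 13 b$ ($M{\left(I,b \right)} = \left(8 + 5\right) b - 25 = 13 b - 25 = -25 + 13 b$)
$p{\left(9,6 \right)} M{\left(j{\left(-2 \right)},-10 \right)} = 9 \cdot 6 \left(-25 + 13 \left(-10\right)\right) = 54 \left(-25 - 130\right) = 54 \left(-155\right) = -8370$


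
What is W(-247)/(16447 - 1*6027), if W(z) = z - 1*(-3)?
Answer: -61/2605 ≈ -0.023417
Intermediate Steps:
W(z) = 3 + z (W(z) = z + 3 = 3 + z)
W(-247)/(16447 - 1*6027) = (3 - 247)/(16447 - 1*6027) = -244/(16447 - 6027) = -244/10420 = -244*1/10420 = -61/2605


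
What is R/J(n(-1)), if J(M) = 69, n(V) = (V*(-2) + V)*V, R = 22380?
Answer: 7460/23 ≈ 324.35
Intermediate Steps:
n(V) = -V² (n(V) = (-2*V + V)*V = (-V)*V = -V²)
R/J(n(-1)) = 22380/69 = 22380*(1/69) = 7460/23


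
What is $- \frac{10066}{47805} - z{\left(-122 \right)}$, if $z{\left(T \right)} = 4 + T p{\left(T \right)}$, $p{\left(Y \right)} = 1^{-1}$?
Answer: $\frac{5630924}{47805} \approx 117.79$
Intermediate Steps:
$p{\left(Y \right)} = 1$
$z{\left(T \right)} = 4 + T$ ($z{\left(T \right)} = 4 + T 1 = 4 + T$)
$- \frac{10066}{47805} - z{\left(-122 \right)} = - \frac{10066}{47805} - \left(4 - 122\right) = \left(-10066\right) \frac{1}{47805} - -118 = - \frac{10066}{47805} + 118 = \frac{5630924}{47805}$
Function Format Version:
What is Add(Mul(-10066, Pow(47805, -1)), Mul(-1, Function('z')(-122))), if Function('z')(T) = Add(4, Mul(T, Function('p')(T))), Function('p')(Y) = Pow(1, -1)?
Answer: Rational(5630924, 47805) ≈ 117.79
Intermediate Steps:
Function('p')(Y) = 1
Function('z')(T) = Add(4, T) (Function('z')(T) = Add(4, Mul(T, 1)) = Add(4, T))
Add(Mul(-10066, Pow(47805, -1)), Mul(-1, Function('z')(-122))) = Add(Mul(-10066, Pow(47805, -1)), Mul(-1, Add(4, -122))) = Add(Mul(-10066, Rational(1, 47805)), Mul(-1, -118)) = Add(Rational(-10066, 47805), 118) = Rational(5630924, 47805)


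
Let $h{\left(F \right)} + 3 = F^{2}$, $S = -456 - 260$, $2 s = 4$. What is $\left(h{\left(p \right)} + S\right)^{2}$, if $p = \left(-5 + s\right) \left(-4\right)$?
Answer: $330625$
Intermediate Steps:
$s = 2$ ($s = \frac{1}{2} \cdot 4 = 2$)
$p = 12$ ($p = \left(-5 + 2\right) \left(-4\right) = \left(-3\right) \left(-4\right) = 12$)
$S = -716$
$h{\left(F \right)} = -3 + F^{2}$
$\left(h{\left(p \right)} + S\right)^{2} = \left(\left(-3 + 12^{2}\right) - 716\right)^{2} = \left(\left(-3 + 144\right) - 716\right)^{2} = \left(141 - 716\right)^{2} = \left(-575\right)^{2} = 330625$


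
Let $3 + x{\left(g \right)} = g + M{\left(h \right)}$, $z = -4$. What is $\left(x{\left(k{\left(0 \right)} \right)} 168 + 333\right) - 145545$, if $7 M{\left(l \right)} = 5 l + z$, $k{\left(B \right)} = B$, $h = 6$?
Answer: $-145092$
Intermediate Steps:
$M{\left(l \right)} = - \frac{4}{7} + \frac{5 l}{7}$ ($M{\left(l \right)} = \frac{5 l - 4}{7} = \frac{-4 + 5 l}{7} = - \frac{4}{7} + \frac{5 l}{7}$)
$x{\left(g \right)} = \frac{5}{7} + g$ ($x{\left(g \right)} = -3 + \left(g + \left(- \frac{4}{7} + \frac{5}{7} \cdot 6\right)\right) = -3 + \left(g + \left(- \frac{4}{7} + \frac{30}{7}\right)\right) = -3 + \left(g + \frac{26}{7}\right) = -3 + \left(\frac{26}{7} + g\right) = \frac{5}{7} + g$)
$\left(x{\left(k{\left(0 \right)} \right)} 168 + 333\right) - 145545 = \left(\left(\frac{5}{7} + 0\right) 168 + 333\right) - 145545 = \left(\frac{5}{7} \cdot 168 + 333\right) - 145545 = \left(120 + 333\right) - 145545 = 453 - 145545 = -145092$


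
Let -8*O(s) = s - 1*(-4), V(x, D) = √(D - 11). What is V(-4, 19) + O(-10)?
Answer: ¾ + 2*√2 ≈ 3.5784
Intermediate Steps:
V(x, D) = √(-11 + D)
O(s) = -½ - s/8 (O(s) = -(s - 1*(-4))/8 = -(s + 4)/8 = -(4 + s)/8 = -½ - s/8)
V(-4, 19) + O(-10) = √(-11 + 19) + (-½ - ⅛*(-10)) = √8 + (-½ + 5/4) = 2*√2 + ¾ = ¾ + 2*√2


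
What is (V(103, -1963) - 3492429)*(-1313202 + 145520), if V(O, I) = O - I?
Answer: 4075634048566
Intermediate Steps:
(V(103, -1963) - 3492429)*(-1313202 + 145520) = ((103 - 1*(-1963)) - 3492429)*(-1313202 + 145520) = ((103 + 1963) - 3492429)*(-1167682) = (2066 - 3492429)*(-1167682) = -3490363*(-1167682) = 4075634048566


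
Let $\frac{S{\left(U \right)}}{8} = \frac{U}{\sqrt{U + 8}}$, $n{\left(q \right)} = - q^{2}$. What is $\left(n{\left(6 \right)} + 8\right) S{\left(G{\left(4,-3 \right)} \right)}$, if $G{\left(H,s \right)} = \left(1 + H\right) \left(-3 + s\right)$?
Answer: $- \frac{3360 i \sqrt{22}}{11} \approx - 1432.7 i$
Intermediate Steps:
$S{\left(U \right)} = \frac{8 U}{\sqrt{8 + U}}$ ($S{\left(U \right)} = 8 \frac{U}{\sqrt{U + 8}} = 8 \frac{U}{\sqrt{8 + U}} = \frac{8 U}{\sqrt{8 + U}}$)
$\left(n{\left(6 \right)} + 8\right) S{\left(G{\left(4,-3 \right)} \right)} = \left(- 6^{2} + 8\right) \frac{8 \left(-3 - 3 - 12 + 4 \left(-3\right)\right)}{\sqrt{8 - 30}} = \left(\left(-1\right) 36 + 8\right) \frac{8 \left(-3 - 3 - 12 - 12\right)}{\sqrt{8 - 30}} = \left(-36 + 8\right) 8 \left(-30\right) \frac{1}{\sqrt{8 - 30}} = - 28 \cdot 8 \left(-30\right) \frac{1}{\sqrt{-22}} = - 28 \cdot 8 \left(-30\right) \left(- \frac{i \sqrt{22}}{22}\right) = - 28 \frac{120 i \sqrt{22}}{11} = - \frac{3360 i \sqrt{22}}{11}$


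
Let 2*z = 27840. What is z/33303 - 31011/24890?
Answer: -228763511/276303890 ≈ -0.82794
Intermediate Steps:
z = 13920 (z = (1/2)*27840 = 13920)
z/33303 - 31011/24890 = 13920/33303 - 31011/24890 = 13920*(1/33303) - 31011*1/24890 = 4640/11101 - 31011/24890 = -228763511/276303890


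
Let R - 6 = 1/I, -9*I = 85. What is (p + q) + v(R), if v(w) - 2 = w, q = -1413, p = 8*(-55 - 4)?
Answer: -159554/85 ≈ -1877.1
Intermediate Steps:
I = -85/9 (I = -⅑*85 = -85/9 ≈ -9.4444)
p = -472 (p = 8*(-59) = -472)
R = 501/85 (R = 6 + 1/(-85/9) = 6 - 9/85 = 501/85 ≈ 5.8941)
v(w) = 2 + w
(p + q) + v(R) = (-472 - 1413) + (2 + 501/85) = -1885 + 671/85 = -159554/85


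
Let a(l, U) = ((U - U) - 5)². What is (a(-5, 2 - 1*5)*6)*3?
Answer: 450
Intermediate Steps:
a(l, U) = 25 (a(l, U) = (0 - 5)² = (-5)² = 25)
(a(-5, 2 - 1*5)*6)*3 = (25*6)*3 = 150*3 = 450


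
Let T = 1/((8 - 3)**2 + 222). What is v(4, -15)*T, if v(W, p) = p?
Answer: -15/247 ≈ -0.060729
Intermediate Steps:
T = 1/247 (T = 1/(5**2 + 222) = 1/(25 + 222) = 1/247 ≈ 0.0040486)
v(4, -15)*T = -15*1/247 = -15/247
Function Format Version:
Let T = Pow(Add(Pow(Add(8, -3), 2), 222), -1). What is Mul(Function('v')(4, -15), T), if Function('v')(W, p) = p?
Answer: Rational(-15, 247) ≈ -0.060729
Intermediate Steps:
T = Rational(1, 247) (T = Pow(Add(Pow(5, 2), 222), -1) = Pow(Add(25, 222), -1) = Pow(247, -1) = Rational(1, 247) ≈ 0.0040486)
Mul(Function('v')(4, -15), T) = Mul(-15, Rational(1, 247)) = Rational(-15, 247)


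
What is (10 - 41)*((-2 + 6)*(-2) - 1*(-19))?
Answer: -341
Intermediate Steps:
(10 - 41)*((-2 + 6)*(-2) - 1*(-19)) = -31*(4*(-2) + 19) = -31*(-8 + 19) = -31*11 = -341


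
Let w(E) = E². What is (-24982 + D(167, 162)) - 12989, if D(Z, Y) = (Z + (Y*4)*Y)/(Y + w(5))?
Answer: -6995434/187 ≈ -37409.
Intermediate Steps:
D(Z, Y) = (Z + 4*Y²)/(25 + Y) (D(Z, Y) = (Z + (Y*4)*Y)/(Y + 5²) = (Z + (4*Y)*Y)/(Y + 25) = (Z + 4*Y²)/(25 + Y))
(-24982 + D(167, 162)) - 12989 = (-24982 + (167 + 4*162²)/(25 + 162)) - 12989 = (-24982 + (167 + 4*26244)/187) - 12989 = (-24982 + (167 + 104976)/187) - 12989 = (-24982 + (1/187)*105143) - 12989 = (-24982 + 105143/187) - 12989 = -4566491/187 - 12989 = -6995434/187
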